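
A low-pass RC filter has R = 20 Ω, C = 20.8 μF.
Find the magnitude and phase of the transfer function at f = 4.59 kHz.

Step 1 — Angular frequency: ω = 2π·4590 = 2.884e+04 rad/s.
Step 2 — Transfer function: H(jω) = 1/(1 + jωRC).
Step 3 — Denominator: 1 + jωRC = 1 + j·2.884e+04·20·2.08e-05 = 1 + j12.
Step 4 — H = 0.0069 - j0.08278.
Step 5 — Magnitude: |H| = 0.08306 (-21.6 dB); phase: φ = -85.2°.

|H| = 0.08306 (-21.6 dB), φ = -85.2°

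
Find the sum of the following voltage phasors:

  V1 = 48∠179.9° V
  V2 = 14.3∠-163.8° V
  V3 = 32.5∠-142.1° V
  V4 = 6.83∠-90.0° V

Step 1 — Convert each phasor to rectangular form:
  V1 = 48·(cos(179.9°) + j·sin(179.9°)) = -48 + j0.08378 V
  V2 = 14.3·(cos(-163.8°) + j·sin(-163.8°)) = -13.73 - j3.99 V
  V3 = 32.5·(cos(-142.1°) + j·sin(-142.1°)) = -25.65 - j19.96 V
  V4 = 6.83·(cos(-90.0°) + j·sin(-90.0°)) = 0 - j6.83 V
Step 2 — Sum components: V_total = -87.38 - j30.7 V.
Step 3 — Convert to polar: |V_total| = 92.61 V, ∠V_total = -160.6°.

V_total = 92.61∠-160.6° V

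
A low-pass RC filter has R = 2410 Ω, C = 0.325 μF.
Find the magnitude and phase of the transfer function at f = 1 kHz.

Step 1 — Angular frequency: ω = 2π·1000 = 6283 rad/s.
Step 2 — Transfer function: H(jω) = 1/(1 + jωRC).
Step 3 — Denominator: 1 + jωRC = 1 + j·6283·2410·3.25e-07 = 1 + j4.921.
Step 4 — H = 0.03965 - j0.1951.
Step 5 — Magnitude: |H| = 0.1991 (-14.0 dB); phase: φ = -78.5°.

|H| = 0.1991 (-14.0 dB), φ = -78.5°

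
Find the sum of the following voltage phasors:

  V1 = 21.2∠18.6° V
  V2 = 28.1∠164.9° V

Step 1 — Convert each phasor to rectangular form:
  V1 = 21.2·(cos(18.6°) + j·sin(18.6°)) = 20.09 + j6.762 V
  V2 = 28.1·(cos(164.9°) + j·sin(164.9°)) = -27.13 + j7.32 V
Step 2 — Sum components: V_total = -7.037 + j14.08 V.
Step 3 — Convert to polar: |V_total| = 15.74 V, ∠V_total = 116.6°.

V_total = 15.74∠116.6° V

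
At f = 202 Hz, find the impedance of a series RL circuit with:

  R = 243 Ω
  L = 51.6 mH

Step 1 — Angular frequency: ω = 2π·f = 2π·202 = 1269 rad/s.
Step 2 — Component impedances:
  R: Z = R = 243 Ω
  L: Z = jωL = j·1269·0.0516 = 0 + j65.49 Ω
Step 3 — Series combination: Z_total = R + L = 243 + j65.49 Ω = 251.7∠15.1° Ω.

Z = 243 + j65.49 Ω = 251.7∠15.1° Ω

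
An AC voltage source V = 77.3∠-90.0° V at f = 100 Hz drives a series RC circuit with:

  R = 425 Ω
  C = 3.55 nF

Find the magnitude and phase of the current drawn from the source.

Step 1 — Angular frequency: ω = 2π·f = 2π·100 = 628.3 rad/s.
Step 2 — Component impedances:
  R: Z = R = 425 Ω
  C: Z = 1/(jωC) = -j/(ω·C) = 0 - j4.483e+05 Ω
Step 3 — Series combination: Z_total = R + C = 425 - j4.483e+05 Ω = 4.483e+05∠-89.9° Ω.
Step 4 — Source phasor: V = 77.3∠-90.0° V = 0 - j77.3 V.
Step 5 — Ohm's law: I = V / Z_total = (0 - j77.3) / (425 - j4.483e+05) = 0.0001724 - j1.634e-07 A.
Step 6 — Convert to polar: |I| = 0.0001724 A, ∠I = -0.1°.

I = 0.0001724∠-0.1° A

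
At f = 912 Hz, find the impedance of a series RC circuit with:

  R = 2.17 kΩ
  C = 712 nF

Step 1 — Angular frequency: ω = 2π·f = 2π·912 = 5730 rad/s.
Step 2 — Component impedances:
  R: Z = R = 2170 Ω
  C: Z = 1/(jωC) = -j/(ω·C) = 0 - j245.1 Ω
Step 3 — Series combination: Z_total = R + C = 2170 - j245.1 Ω = 2184∠-6.4° Ω.

Z = 2170 - j245.1 Ω = 2184∠-6.4° Ω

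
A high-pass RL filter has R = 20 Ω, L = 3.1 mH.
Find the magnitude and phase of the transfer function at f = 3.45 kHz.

Step 1 — Angular frequency: ω = 2π·3450 = 2.168e+04 rad/s.
Step 2 — Transfer function: H(jω) = jωL/(R + jωL).
Step 3 — Numerator jωL = j·67.2; denominator R + jωL = 20 + j67.2.
Step 4 — H = 0.9186 + j0.2734.
Step 5 — Magnitude: |H| = 0.9585 (-0.4 dB); phase: φ = 16.6°.

|H| = 0.9585 (-0.4 dB), φ = 16.6°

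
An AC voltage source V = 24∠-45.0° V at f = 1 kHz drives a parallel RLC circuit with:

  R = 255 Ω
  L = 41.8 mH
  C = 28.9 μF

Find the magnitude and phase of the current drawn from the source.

Step 1 — Angular frequency: ω = 2π·f = 2π·1000 = 6283 rad/s.
Step 2 — Component impedances:
  R: Z = R = 255 Ω
  L: Z = jωL = j·6283·0.0418 = 0 + j262.6 Ω
  C: Z = 1/(jωC) = -j/(ω·C) = 0 - j5.507 Ω
Step 3 — Parallel combination: 1/Z_total = 1/R + 1/L + 1/C; Z_total = 0.124 - j5.622 Ω = 5.624∠-88.7° Ω.
Step 4 — Source phasor: V = 24∠-45.0° V = 16.97 - j16.97 V.
Step 5 — Ohm's law: I = V / Z_total = (16.97 - j16.97) / (0.124 - j5.622) = 3.084 + j2.95 A.
Step 6 — Convert to polar: |I| = 4.268 A, ∠I = 43.7°.

I = 4.268∠43.7° A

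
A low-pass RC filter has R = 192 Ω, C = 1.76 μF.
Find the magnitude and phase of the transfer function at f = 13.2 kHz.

Step 1 — Angular frequency: ω = 2π·1.32e+04 = 8.294e+04 rad/s.
Step 2 — Transfer function: H(jω) = 1/(1 + jωRC).
Step 3 — Denominator: 1 + jωRC = 1 + j·8.294e+04·192·1.76e-06 = 1 + j28.03.
Step 4 — H = 0.001271 - j0.03564.
Step 5 — Magnitude: |H| = 0.03566 (-29.0 dB); phase: φ = -88.0°.

|H| = 0.03566 (-29.0 dB), φ = -88.0°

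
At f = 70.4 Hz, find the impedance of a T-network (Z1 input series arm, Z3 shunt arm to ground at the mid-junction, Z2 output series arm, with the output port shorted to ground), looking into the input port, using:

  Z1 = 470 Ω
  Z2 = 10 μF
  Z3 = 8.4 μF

Step 1 — Angular frequency: ω = 2π·f = 2π·70.4 = 442.3 rad/s.
Step 2 — Component impedances:
  Z1: Z = R = 470 Ω
  Z2: Z = 1/(jωC) = -j/(ω·C) = 0 - j226.1 Ω
  Z3: Z = 1/(jωC) = -j/(ω·C) = 0 - j269.1 Ω
Step 3 — With the output port shorted to ground, the output series arm Z2 runs from the junction to ground; the shunt arm Z3 also runs from the junction to ground. They appear in parallel: Z3 || Z2 = 0 - j122.9 Ω.
Step 4 — Series with input arm Z1: Z_in = Z1 + (Z3 || Z2) = 470 - j122.9 Ω = 485.8∠-14.7° Ω.

Z = 470 - j122.9 Ω = 485.8∠-14.7° Ω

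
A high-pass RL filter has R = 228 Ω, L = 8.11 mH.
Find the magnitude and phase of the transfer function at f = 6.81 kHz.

Step 1 — Angular frequency: ω = 2π·6810 = 4.279e+04 rad/s.
Step 2 — Transfer function: H(jω) = jωL/(R + jωL).
Step 3 — Numerator jωL = j·347; denominator R + jωL = 228 + j347.
Step 4 — H = 0.6985 + j0.4589.
Step 5 — Magnitude: |H| = 0.8357 (-1.6 dB); phase: φ = 33.3°.

|H| = 0.8357 (-1.6 dB), φ = 33.3°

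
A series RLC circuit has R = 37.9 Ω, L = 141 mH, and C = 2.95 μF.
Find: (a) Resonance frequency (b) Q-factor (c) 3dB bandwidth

Step 1 — Resonance: ω₀ = 1/√(LC) = 1/√(0.141·2.95e-06) = 1551 rad/s.
Step 2 — f₀ = ω₀/(2π) = 246.8 Hz.
Step 3 — Series Q: Q = ω₀L/R = 1551·0.141/37.9 = 5.768.
Step 4 — Bandwidth: Δω = ω₀/Q = 268.8 rad/s; BW = Δω/(2π) = 42.78 Hz.

(a) f₀ = 246.8 Hz  (b) Q = 5.768  (c) BW = 42.78 Hz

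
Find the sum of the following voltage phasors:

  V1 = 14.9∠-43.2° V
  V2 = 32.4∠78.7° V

Step 1 — Convert each phasor to rectangular form:
  V1 = 14.9·(cos(-43.2°) + j·sin(-43.2°)) = 10.86 - j10.2 V
  V2 = 32.4·(cos(78.7°) + j·sin(78.7°)) = 6.349 + j31.77 V
Step 2 — Sum components: V_total = 17.21 + j21.57 V.
Step 3 — Convert to polar: |V_total| = 27.6 V, ∠V_total = 51.4°.

V_total = 27.6∠51.4° V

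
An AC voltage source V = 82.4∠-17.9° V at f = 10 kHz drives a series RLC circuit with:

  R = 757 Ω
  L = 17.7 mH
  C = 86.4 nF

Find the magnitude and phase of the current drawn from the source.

Step 1 — Angular frequency: ω = 2π·f = 2π·1e+04 = 6.283e+04 rad/s.
Step 2 — Component impedances:
  R: Z = R = 757 Ω
  L: Z = jωL = j·6.283e+04·0.0177 = 0 + j1112 Ω
  C: Z = 1/(jωC) = -j/(ω·C) = 0 - j184.2 Ω
Step 3 — Series combination: Z_total = R + L + C = 757 + j927.9 Ω = 1198∠50.8° Ω.
Step 4 — Source phasor: V = 82.4∠-17.9° V = 78.41 - j25.33 V.
Step 5 — Ohm's law: I = V / Z_total = (78.41 - j25.33) / (757 + j927.9) = 0.025 - j0.0641 A.
Step 6 — Convert to polar: |I| = 0.06881 A, ∠I = -68.7°.

I = 0.06881∠-68.7° A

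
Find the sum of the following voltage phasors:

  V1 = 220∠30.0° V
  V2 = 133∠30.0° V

Step 1 — Convert each phasor to rectangular form:
  V1 = 220·(cos(30.0°) + j·sin(30.0°)) = 190.5 + j110 V
  V2 = 133·(cos(30.0°) + j·sin(30.0°)) = 115.2 + j66.5 V
Step 2 — Sum components: V_total = 305.7 + j176.5 V.
Step 3 — Convert to polar: |V_total| = 353 V, ∠V_total = 30.0°.

V_total = 353∠30.0° V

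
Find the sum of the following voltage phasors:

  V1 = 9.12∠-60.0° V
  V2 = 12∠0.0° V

Step 1 — Convert each phasor to rectangular form:
  V1 = 9.12·(cos(-60.0°) + j·sin(-60.0°)) = 4.56 - j7.898 V
  V2 = 12·(cos(0.0°) + j·sin(0.0°)) = 12 V
Step 2 — Sum components: V_total = 16.56 - j7.898 V.
Step 3 — Convert to polar: |V_total| = 18.35 V, ∠V_total = -25.5°.

V_total = 18.35∠-25.5° V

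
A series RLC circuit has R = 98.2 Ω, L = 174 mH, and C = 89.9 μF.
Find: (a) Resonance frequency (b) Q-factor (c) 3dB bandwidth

Step 1 — Resonance condition Im(Z)=0 gives ω₀ = 1/√(LC).
Step 2 — ω₀ = 1/√(0.174·8.99e-05) = 252.8 rad/s.
Step 3 — f₀ = ω₀/(2π) = 40.24 Hz.
Step 4 — Series Q: Q = ω₀L/R = 252.8·0.174/98.2 = 0.448.
Step 5 — 3dB bandwidth: Δω = ω₀/Q = 564.4 rad/s; BW = Δω/(2π) = 89.82 Hz.

(a) f₀ = 40.24 Hz  (b) Q = 0.448  (c) BW = 89.82 Hz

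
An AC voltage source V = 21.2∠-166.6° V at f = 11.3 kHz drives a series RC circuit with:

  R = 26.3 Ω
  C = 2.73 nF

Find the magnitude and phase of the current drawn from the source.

Step 1 — Angular frequency: ω = 2π·f = 2π·1.13e+04 = 7.1e+04 rad/s.
Step 2 — Component impedances:
  R: Z = R = 26.3 Ω
  C: Z = 1/(jωC) = -j/(ω·C) = 0 - j5159 Ω
Step 3 — Series combination: Z_total = R + C = 26.3 - j5159 Ω = 5159∠-89.7° Ω.
Step 4 — Source phasor: V = 21.2∠-166.6° V = -20.62 - j4.913 V.
Step 5 — Ohm's law: I = V / Z_total = (-20.62 - j4.913) / (26.3 - j5159) = 0.0009319 - j0.004002 A.
Step 6 — Convert to polar: |I| = 0.004109 A, ∠I = -76.9°.

I = 0.004109∠-76.9° A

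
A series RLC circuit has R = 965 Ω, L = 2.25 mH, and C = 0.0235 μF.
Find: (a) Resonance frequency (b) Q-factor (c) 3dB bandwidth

Step 1 — Resonance condition Im(Z)=0 gives ω₀ = 1/√(LC).
Step 2 — ω₀ = 1/√(0.00225·2.35e-08) = 1.375e+05 rad/s.
Step 3 — f₀ = ω₀/(2π) = 2.189e+04 Hz.
Step 4 — Series Q: Q = ω₀L/R = 1.375e+05·0.00225/965 = 0.3206.
Step 5 — 3dB bandwidth: Δω = ω₀/Q = 4.289e+05 rad/s; BW = Δω/(2π) = 6.826e+04 Hz.

(a) f₀ = 2.189e+04 Hz  (b) Q = 0.3206  (c) BW = 6.826e+04 Hz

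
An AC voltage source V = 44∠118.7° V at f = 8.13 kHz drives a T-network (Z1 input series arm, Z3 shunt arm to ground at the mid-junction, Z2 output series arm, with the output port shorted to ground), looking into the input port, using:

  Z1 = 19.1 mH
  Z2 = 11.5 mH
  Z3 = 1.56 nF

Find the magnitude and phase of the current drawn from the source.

Step 1 — Angular frequency: ω = 2π·f = 2π·8130 = 5.108e+04 rad/s.
Step 2 — Component impedances:
  Z1: Z = jωL = j·5.108e+04·0.0191 = 0 + j975.7 Ω
  Z2: Z = jωL = j·5.108e+04·0.0115 = 0 + j587.4 Ω
  Z3: Z = 1/(jωC) = -j/(ω·C) = 0 - j1.255e+04 Ω
Step 3 — With the output port shorted to ground, the output series arm Z2 runs from the junction to ground; the shunt arm Z3 also runs from the junction to ground. They appear in parallel: Z3 || Z2 = 0 + j616.3 Ω.
Step 4 — Series with input arm Z1: Z_in = Z1 + (Z3 || Z2) = 0 + j1592 Ω = 1592∠90.0° Ω.
Step 5 — Source phasor: V = 44∠118.7° V = -21.13 + j38.59 V.
Step 6 — Ohm's law: I = V / Z_total = (-21.13 + j38.59) / (0 + j1592) = 0.02424 + j0.01327 A.
Step 7 — Convert to polar: |I| = 0.02764 A, ∠I = 28.7°.

I = 0.02764∠28.7° A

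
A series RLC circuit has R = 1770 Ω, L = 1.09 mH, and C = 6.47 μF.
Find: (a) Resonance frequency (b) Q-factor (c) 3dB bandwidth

Step 1 — Resonance: ω₀ = 1/√(LC) = 1/√(0.00109·6.47e-06) = 1.191e+04 rad/s.
Step 2 — f₀ = ω₀/(2π) = 1895 Hz.
Step 3 — Series Q: Q = ω₀L/R = 1.191e+04·0.00109/1770 = 0.007333.
Step 4 — Bandwidth: Δω = ω₀/Q = 1.624e+06 rad/s; BW = Δω/(2π) = 2.584e+05 Hz.

(a) f₀ = 1895 Hz  (b) Q = 0.007333  (c) BW = 2.584e+05 Hz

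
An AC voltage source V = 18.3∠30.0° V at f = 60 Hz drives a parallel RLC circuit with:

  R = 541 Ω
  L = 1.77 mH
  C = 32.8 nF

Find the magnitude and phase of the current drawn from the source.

Step 1 — Angular frequency: ω = 2π·f = 2π·60 = 377 rad/s.
Step 2 — Component impedances:
  R: Z = R = 541 Ω
  L: Z = jωL = j·377·0.00177 = 0 + j0.6673 Ω
  C: Z = 1/(jωC) = -j/(ω·C) = 0 - j8.087e+04 Ω
Step 3 — Parallel combination: 1/Z_total = 1/R + 1/L + 1/C; Z_total = 0.000823 + j0.6673 Ω = 0.6673∠89.9° Ω.
Step 4 — Source phasor: V = 18.3∠30.0° V = 15.85 + j9.15 V.
Step 5 — Ohm's law: I = V / Z_total = (15.85 + j9.15) / (0.000823 + j0.6673) = 13.74 - j23.73 A.
Step 6 — Convert to polar: |I| = 27.42 A, ∠I = -59.9°.

I = 27.42∠-59.9° A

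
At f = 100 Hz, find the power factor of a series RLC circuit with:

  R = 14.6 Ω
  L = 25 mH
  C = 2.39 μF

Step 1 — Angular frequency: ω = 2π·f = 2π·100 = 628.3 rad/s.
Step 2 — Component impedances:
  R: Z = R = 14.6 Ω
  L: Z = jωL = j·628.3·0.025 = 0 + j15.71 Ω
  C: Z = 1/(jωC) = -j/(ω·C) = 0 - j665.9 Ω
Step 3 — Series combination: Z_total = R + L + C = 14.6 - j650.2 Ω = 650.4∠-88.7° Ω.
Step 4 — Power factor: PF = cos(φ) = Re(Z)/|Z| = 14.6/650.4 = 0.02245.
Step 5 — Type: Im(Z) = -650.2 ⇒ leading (phase φ = -88.7°).

PF = 0.02245 (leading, φ = -88.7°)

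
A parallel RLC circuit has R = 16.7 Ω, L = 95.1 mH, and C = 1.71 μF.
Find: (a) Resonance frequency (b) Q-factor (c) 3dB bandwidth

Step 1 — Resonance: ω₀ = 1/√(LC) = 1/√(0.0951·1.71e-06) = 2480 rad/s.
Step 2 — f₀ = ω₀/(2π) = 394.7 Hz.
Step 3 — Parallel Q: Q = R/(ω₀L) = 16.7/(2480·0.0951) = 0.07081.
Step 4 — Bandwidth: Δω = ω₀/Q = 3.502e+04 rad/s; BW = Δω/(2π) = 5573 Hz.

(a) f₀ = 394.7 Hz  (b) Q = 0.07081  (c) BW = 5573 Hz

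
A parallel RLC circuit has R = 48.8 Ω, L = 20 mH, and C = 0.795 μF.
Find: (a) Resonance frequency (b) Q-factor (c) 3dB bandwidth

Step 1 — Resonance: ω₀ = 1/√(LC) = 1/√(0.02·7.95e-07) = 7931 rad/s.
Step 2 — f₀ = ω₀/(2π) = 1262 Hz.
Step 3 — Parallel Q: Q = R/(ω₀L) = 48.8/(7931·0.02) = 0.3077.
Step 4 — Bandwidth: Δω = ω₀/Q = 2.578e+04 rad/s; BW = Δω/(2π) = 4102 Hz.

(a) f₀ = 1262 Hz  (b) Q = 0.3077  (c) BW = 4102 Hz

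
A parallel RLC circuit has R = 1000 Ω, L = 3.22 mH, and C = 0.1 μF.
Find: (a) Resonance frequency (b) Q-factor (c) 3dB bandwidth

Step 1 — Resonance: ω₀ = 1/√(LC) = 1/√(0.00322·1e-07) = 5.573e+04 rad/s.
Step 2 — f₀ = ω₀/(2π) = 8869 Hz.
Step 3 — Parallel Q: Q = R/(ω₀L) = 1000/(5.573e+04·0.00322) = 5.573.
Step 4 — Bandwidth: Δω = ω₀/Q = 1e+04 rad/s; BW = Δω/(2π) = 1592 Hz.

(a) f₀ = 8869 Hz  (b) Q = 5.573  (c) BW = 1592 Hz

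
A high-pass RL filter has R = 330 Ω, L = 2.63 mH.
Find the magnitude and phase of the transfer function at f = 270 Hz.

Step 1 — Angular frequency: ω = 2π·270 = 1696 rad/s.
Step 2 — Transfer function: H(jω) = jωL/(R + jωL).
Step 3 — Numerator jωL = j·4.462; denominator R + jωL = 330 + j4.462.
Step 4 — H = 0.0001828 + j0.01352.
Step 5 — Magnitude: |H| = 0.01352 (-37.4 dB); phase: φ = 89.2°.

|H| = 0.01352 (-37.4 dB), φ = 89.2°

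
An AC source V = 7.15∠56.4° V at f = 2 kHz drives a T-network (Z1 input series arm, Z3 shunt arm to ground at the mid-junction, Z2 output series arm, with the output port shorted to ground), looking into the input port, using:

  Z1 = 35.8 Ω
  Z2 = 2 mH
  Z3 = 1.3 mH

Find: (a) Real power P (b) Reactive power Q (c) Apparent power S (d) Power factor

Step 1 — Angular frequency: ω = 2π·f = 2π·2000 = 1.257e+04 rad/s.
Step 2 — Component impedances:
  Z1: Z = R = 35.8 Ω
  Z2: Z = jωL = j·1.257e+04·0.002 = 0 + j25.13 Ω
  Z3: Z = jωL = j·1.257e+04·0.0013 = 0 + j16.34 Ω
Step 3 — With the output port shorted to ground, the output series arm Z2 runs from the junction to ground; the shunt arm Z3 also runs from the junction to ground. They appear in parallel: Z3 || Z2 = 0 + j9.901 Ω.
Step 4 — Series with input arm Z1: Z_in = Z1 + (Z3 || Z2) = 35.8 + j9.901 Ω = 37.14∠15.5° Ω.
Step 5 — Source phasor: V = 7.15∠56.4° V = 3.957 + j5.955 V.
Step 6 — Current: I = V / Z = 0.1454 + j0.1261 A = 0.1925∠40.9° A.
Step 7 — Complex power: S = V·I* = 1.327 + j0.3669 VA.
Step 8 — Real power: P = Re(S) = 1.327 W.
Step 9 — Reactive power: Q = Im(S) = 0.3669 VAR.
Step 10 — Apparent power: |S| = 1.376 VA.
Step 11 — Power factor: PF = P/|S| = 0.9638 (lagging).

(a) P = 1.327 W  (b) Q = 0.3669 VAR  (c) S = 1.376 VA  (d) PF = 0.9638 (lagging)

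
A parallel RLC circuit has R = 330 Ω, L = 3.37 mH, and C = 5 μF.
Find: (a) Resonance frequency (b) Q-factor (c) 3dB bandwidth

Step 1 — Resonance: ω₀ = 1/√(LC) = 1/√(0.00337·5e-06) = 7704 rad/s.
Step 2 — f₀ = ω₀/(2π) = 1226 Hz.
Step 3 — Parallel Q: Q = R/(ω₀L) = 330/(7704·0.00337) = 12.71.
Step 4 — Bandwidth: Δω = ω₀/Q = 606.1 rad/s; BW = Δω/(2π) = 96.46 Hz.

(a) f₀ = 1226 Hz  (b) Q = 12.71  (c) BW = 96.46 Hz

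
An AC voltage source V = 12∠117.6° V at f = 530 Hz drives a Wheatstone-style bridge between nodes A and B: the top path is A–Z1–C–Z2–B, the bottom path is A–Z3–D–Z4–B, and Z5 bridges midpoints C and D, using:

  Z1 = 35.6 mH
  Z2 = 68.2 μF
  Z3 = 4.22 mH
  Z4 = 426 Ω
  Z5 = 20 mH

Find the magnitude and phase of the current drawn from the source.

Step 1 — Angular frequency: ω = 2π·f = 2π·530 = 3330 rad/s.
Step 2 — Component impedances:
  Z1: Z = jωL = j·3330·0.0356 = 0 + j118.6 Ω
  Z2: Z = 1/(jωC) = -j/(ω·C) = 0 - j4.403 Ω
  Z3: Z = jωL = j·3330·0.00422 = 0 + j14.05 Ω
  Z4: Z = R = 426 Ω
  Z5: Z = jωL = j·3330·0.02 = 0 + j66.6 Ω
Step 3 — Bridge requires nodal analysis (the Z5 bridge couples midpoints C and D, so the two paths cannot be reduced to a simple series/parallel combination). Setting node B to ground and injecting 1 A at node A, the 3-node admittance system at A, C, D solves to V_A = Z_AB = 2.889 + j43.33 Ω = 43.42∠86.2° Ω.
Step 4 — Source phasor: V = 12∠117.6° V = -5.56 + j10.63 V.
Step 5 — Ohm's law: I = V / Z_total = (-5.56 + j10.63) / (2.889 + j43.33) = 0.2359 + j0.144 A.
Step 6 — Convert to polar: |I| = 0.2764 A, ∠I = 31.4°.

I = 0.2764∠31.4° A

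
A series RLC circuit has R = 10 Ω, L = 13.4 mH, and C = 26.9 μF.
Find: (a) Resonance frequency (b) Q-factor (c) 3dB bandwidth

Step 1 — Resonance: ω₀ = 1/√(LC) = 1/√(0.0134·2.69e-05) = 1666 rad/s.
Step 2 — f₀ = ω₀/(2π) = 265.1 Hz.
Step 3 — Series Q: Q = ω₀L/R = 1666·0.0134/10 = 2.232.
Step 4 — Bandwidth: Δω = ω₀/Q = 746.3 rad/s; BW = Δω/(2π) = 118.8 Hz.

(a) f₀ = 265.1 Hz  (b) Q = 2.232  (c) BW = 118.8 Hz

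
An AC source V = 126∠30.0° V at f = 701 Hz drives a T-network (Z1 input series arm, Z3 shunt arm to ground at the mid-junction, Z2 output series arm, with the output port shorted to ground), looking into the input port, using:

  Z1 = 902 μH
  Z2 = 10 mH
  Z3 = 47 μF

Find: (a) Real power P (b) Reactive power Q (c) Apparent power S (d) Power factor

Step 1 — Angular frequency: ω = 2π·f = 2π·701 = 4405 rad/s.
Step 2 — Component impedances:
  Z1: Z = jωL = j·4405·0.000902 = 0 + j3.973 Ω
  Z2: Z = jωL = j·4405·0.01 = 0 + j44.05 Ω
  Z3: Z = 1/(jωC) = -j/(ω·C) = 0 - j4.831 Ω
Step 3 — With the output port shorted to ground, the output series arm Z2 runs from the junction to ground; the shunt arm Z3 also runs from the junction to ground. They appear in parallel: Z3 || Z2 = 0 - j5.426 Ω.
Step 4 — Series with input arm Z1: Z_in = Z1 + (Z3 || Z2) = 0 - j1.453 Ω = 1.453∠-90.0° Ω.
Step 5 — Source phasor: V = 126∠30.0° V = 109.1 + j63 V.
Step 6 — Current: I = V / Z = -43.36 + j75.11 A = 86.73∠120.0° A.
Step 7 — Complex power: S = V·I* = 0 - j1.093e+04 VA.
Step 8 — Real power: P = Re(S) = 0 W.
Step 9 — Reactive power: Q = Im(S) = -1.093e+04 VAR.
Step 10 — Apparent power: |S| = 1.093e+04 VA.
Step 11 — Power factor: PF = P/|S| = 0 (leading).

(a) P = 0 W  (b) Q = -1.093e+04 VAR  (c) S = 1.093e+04 VA  (d) PF = 0 (leading)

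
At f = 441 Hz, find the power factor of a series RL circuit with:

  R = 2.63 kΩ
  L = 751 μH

Step 1 — Angular frequency: ω = 2π·f = 2π·441 = 2771 rad/s.
Step 2 — Component impedances:
  R: Z = R = 2630 Ω
  L: Z = jωL = j·2771·0.000751 = 0 + j2.081 Ω
Step 3 — Series combination: Z_total = R + L = 2630 + j2.081 Ω = 2630∠0.0° Ω.
Step 4 — Power factor: PF = cos(φ) = Re(Z)/|Z| = 2630/2630 = 1.
Step 5 — Type: Im(Z) = 2.081 ⇒ lagging (phase φ = 0.0°).

PF = 1 (lagging, φ = 0.0°)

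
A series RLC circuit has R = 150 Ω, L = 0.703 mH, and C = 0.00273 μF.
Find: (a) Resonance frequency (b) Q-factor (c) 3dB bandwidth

Step 1 — Resonance: ω₀ = 1/√(LC) = 1/√(0.000703·2.73e-09) = 7.218e+05 rad/s.
Step 2 — f₀ = ω₀/(2π) = 1.149e+05 Hz.
Step 3 — Series Q: Q = ω₀L/R = 7.218e+05·0.000703/150 = 3.383.
Step 4 — Bandwidth: Δω = ω₀/Q = 2.134e+05 rad/s; BW = Δω/(2π) = 3.396e+04 Hz.

(a) f₀ = 1.149e+05 Hz  (b) Q = 3.383  (c) BW = 3.396e+04 Hz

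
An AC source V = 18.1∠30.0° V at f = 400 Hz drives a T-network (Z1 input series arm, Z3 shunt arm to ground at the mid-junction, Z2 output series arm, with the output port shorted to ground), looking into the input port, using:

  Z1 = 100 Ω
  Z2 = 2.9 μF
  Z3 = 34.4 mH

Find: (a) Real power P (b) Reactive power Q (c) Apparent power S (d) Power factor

Step 1 — Angular frequency: ω = 2π·f = 2π·400 = 2513 rad/s.
Step 2 — Component impedances:
  Z1: Z = R = 100 Ω
  Z2: Z = 1/(jωC) = -j/(ω·C) = 0 - j137.2 Ω
  Z3: Z = jωL = j·2513·0.0344 = 0 + j86.46 Ω
Step 3 — With the output port shorted to ground, the output series arm Z2 runs from the junction to ground; the shunt arm Z3 also runs from the junction to ground. They appear in parallel: Z3 || Z2 = 0 + j233.8 Ω.
Step 4 — Series with input arm Z1: Z_in = Z1 + (Z3 || Z2) = 100 + j233.8 Ω = 254.2∠66.8° Ω.
Step 5 — Source phasor: V = 18.1∠30.0° V = 15.68 + j9.05 V.
Step 6 — Current: I = V / Z = 0.05698 - j0.04268 A = 0.07119∠-36.8° A.
Step 7 — Complex power: S = V·I* = 0.5068 + j1.185 VA.
Step 8 — Real power: P = Re(S) = 0.5068 W.
Step 9 — Reactive power: Q = Im(S) = 1.185 VAR.
Step 10 — Apparent power: |S| = 1.289 VA.
Step 11 — Power factor: PF = P/|S| = 0.3933 (lagging).

(a) P = 0.5068 W  (b) Q = 1.185 VAR  (c) S = 1.289 VA  (d) PF = 0.3933 (lagging)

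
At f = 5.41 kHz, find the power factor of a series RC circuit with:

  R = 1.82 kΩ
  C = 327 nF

Step 1 — Angular frequency: ω = 2π·f = 2π·5410 = 3.399e+04 rad/s.
Step 2 — Component impedances:
  R: Z = R = 1820 Ω
  C: Z = 1/(jωC) = -j/(ω·C) = 0 - j89.97 Ω
Step 3 — Series combination: Z_total = R + C = 1820 - j89.97 Ω = 1822∠-2.8° Ω.
Step 4 — Power factor: PF = cos(φ) = Re(Z)/|Z| = 1820/1822.2 = 0.9988.
Step 5 — Type: Im(Z) = -89.97 ⇒ leading (phase φ = -2.8°).

PF = 0.9988 (leading, φ = -2.8°)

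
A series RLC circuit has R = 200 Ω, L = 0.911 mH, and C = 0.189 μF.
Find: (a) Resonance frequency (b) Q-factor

Step 1 — Resonance condition Im(Z)=0 gives ω₀ = 1/√(LC).
Step 2 — ω₀ = 1/√(0.000911·1.89e-07) = 7.621e+04 rad/s.
Step 3 — f₀ = ω₀/(2π) = 1.213e+04 Hz.
Step 4 — Series Q: Q = ω₀L/R = 7.621e+04·0.000911/200 = 0.3471.

(a) f₀ = 1.213e+04 Hz  (b) Q = 0.3471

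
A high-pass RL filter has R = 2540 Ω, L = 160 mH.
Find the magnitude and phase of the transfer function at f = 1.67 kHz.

Step 1 — Angular frequency: ω = 2π·1670 = 1.049e+04 rad/s.
Step 2 — Transfer function: H(jω) = jωL/(R + jωL).
Step 3 — Numerator jωL = j·1679; denominator R + jωL = 2540 + j1679.
Step 4 — H = 0.304 + j0.46.
Step 5 — Magnitude: |H| = 0.5514 (-5.2 dB); phase: φ = 56.5°.

|H| = 0.5514 (-5.2 dB), φ = 56.5°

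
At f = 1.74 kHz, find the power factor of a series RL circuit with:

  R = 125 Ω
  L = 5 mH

Step 1 — Angular frequency: ω = 2π·f = 2π·1740 = 1.093e+04 rad/s.
Step 2 — Component impedances:
  R: Z = R = 125 Ω
  L: Z = jωL = j·1.093e+04·0.005 = 0 + j54.66 Ω
Step 3 — Series combination: Z_total = R + L = 125 + j54.66 Ω = 136.4∠23.6° Ω.
Step 4 — Power factor: PF = cos(φ) = Re(Z)/|Z| = 125/136.43 = 0.9162.
Step 5 — Type: Im(Z) = 54.66 ⇒ lagging (phase φ = 23.6°).

PF = 0.9162 (lagging, φ = 23.6°)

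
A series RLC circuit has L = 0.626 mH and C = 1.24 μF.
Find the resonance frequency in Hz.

Step 1 — Resonance condition Im(Z)=0 gives ω₀ = 1/√(LC).
Step 2 — ω₀ = 1/√(0.000626·1.24e-06) = 3.589e+04 rad/s.
Step 3 — f₀ = ω₀/(2π) = 5712 Hz.

f₀ = 5712 Hz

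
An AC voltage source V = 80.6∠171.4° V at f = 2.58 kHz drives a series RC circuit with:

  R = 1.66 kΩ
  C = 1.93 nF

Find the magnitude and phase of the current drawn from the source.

Step 1 — Angular frequency: ω = 2π·f = 2π·2580 = 1.621e+04 rad/s.
Step 2 — Component impedances:
  R: Z = R = 1660 Ω
  C: Z = 1/(jωC) = -j/(ω·C) = 0 - j3.196e+04 Ω
Step 3 — Series combination: Z_total = R + C = 1660 - j3.196e+04 Ω = 3.201e+04∠-87.0° Ω.
Step 4 — Source phasor: V = 80.6∠171.4° V = -79.69 + j12.05 V.
Step 5 — Ohm's law: I = V / Z_total = (-79.69 + j12.05) / (1660 - j3.196e+04) = -0.0005052 - j0.002467 A.
Step 6 — Convert to polar: |I| = 0.002518 A, ∠I = -101.6°.

I = 0.002518∠-101.6° A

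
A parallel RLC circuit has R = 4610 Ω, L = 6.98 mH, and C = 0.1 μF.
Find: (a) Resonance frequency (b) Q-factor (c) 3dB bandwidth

Step 1 — Resonance: ω₀ = 1/√(LC) = 1/√(0.00698·1e-07) = 3.785e+04 rad/s.
Step 2 — f₀ = ω₀/(2π) = 6024 Hz.
Step 3 — Parallel Q: Q = R/(ω₀L) = 4610/(3.785e+04·0.00698) = 17.45.
Step 4 — Bandwidth: Δω = ω₀/Q = 2169 rad/s; BW = Δω/(2π) = 345.2 Hz.

(a) f₀ = 6024 Hz  (b) Q = 17.45  (c) BW = 345.2 Hz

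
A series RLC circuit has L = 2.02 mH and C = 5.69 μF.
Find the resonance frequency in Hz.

Step 1 — Resonance condition Im(Z)=0 gives ω₀ = 1/√(LC).
Step 2 — ω₀ = 1/√(0.00202·5.69e-06) = 9328 rad/s.
Step 3 — f₀ = ω₀/(2π) = 1485 Hz.

f₀ = 1485 Hz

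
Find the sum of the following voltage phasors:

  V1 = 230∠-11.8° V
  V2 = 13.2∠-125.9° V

Step 1 — Convert each phasor to rectangular form:
  V1 = 230·(cos(-11.8°) + j·sin(-11.8°)) = 225.1 - j47.03 V
  V2 = 13.2·(cos(-125.9°) + j·sin(-125.9°)) = -7.74 - j10.69 V
Step 2 — Sum components: V_total = 217.4 - j57.73 V.
Step 3 — Convert to polar: |V_total| = 224.9 V, ∠V_total = -14.9°.

V_total = 224.9∠-14.9° V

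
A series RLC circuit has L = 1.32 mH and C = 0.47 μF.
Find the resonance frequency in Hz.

Step 1 — Resonance condition Im(Z)=0 gives ω₀ = 1/√(LC).
Step 2 — ω₀ = 1/√(0.00132·4.7e-07) = 4.015e+04 rad/s.
Step 3 — f₀ = ω₀/(2π) = 6390 Hz.

f₀ = 6390 Hz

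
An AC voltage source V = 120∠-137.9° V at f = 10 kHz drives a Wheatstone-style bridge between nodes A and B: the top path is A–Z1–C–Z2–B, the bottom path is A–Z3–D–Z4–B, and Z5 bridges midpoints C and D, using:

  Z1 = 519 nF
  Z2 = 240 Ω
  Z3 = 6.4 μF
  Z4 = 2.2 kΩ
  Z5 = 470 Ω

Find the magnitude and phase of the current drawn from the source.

Step 1 — Angular frequency: ω = 2π·f = 2π·1e+04 = 6.283e+04 rad/s.
Step 2 — Component impedances:
  Z1: Z = 1/(jωC) = -j/(ω·C) = 0 - j30.67 Ω
  Z2: Z = R = 240 Ω
  Z3: Z = 1/(jωC) = -j/(ω·C) = 0 - j2.487 Ω
  Z4: Z = R = 2200 Ω
  Z5: Z = R = 470 Ω
Step 3 — Bridge requires nodal analysis (the Z5 bridge couples midpoints C and D, so the two paths cannot be reduced to a simple series/parallel combination). Setting node B to ground and injecting 1 A at node A, the 3-node admittance system at A, C, D solves to V_A = Z_AB = 218.3 - j24.79 Ω = 219.7∠-6.5° Ω.
Step 4 — Source phasor: V = 120∠-137.9° V = -89.04 - j80.45 V.
Step 5 — Ohm's law: I = V / Z_total = (-89.04 - j80.45) / (218.3 - j24.79) = -0.3614 - j0.4096 A.
Step 6 — Convert to polar: |I| = 0.5462 A, ∠I = -131.4°.

I = 0.5462∠-131.4° A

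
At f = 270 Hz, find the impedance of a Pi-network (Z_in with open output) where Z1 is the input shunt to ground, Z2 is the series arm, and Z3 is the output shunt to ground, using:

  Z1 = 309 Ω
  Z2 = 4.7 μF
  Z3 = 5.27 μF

Step 1 — Angular frequency: ω = 2π·f = 2π·270 = 1696 rad/s.
Step 2 — Component impedances:
  Z1: Z = R = 309 Ω
  Z2: Z = 1/(jωC) = -j/(ω·C) = 0 - j125.4 Ω
  Z3: Z = 1/(jωC) = -j/(ω·C) = 0 - j111.9 Ω
Step 3 — With open output, the series arm Z2 and the output shunt Z3 appear in series to ground: Z2 + Z3 = 0 - j237.3 Ω.
Step 4 — Parallel with input shunt Z1: Z_in = Z1 || (Z2 + Z3) = 114.6 - j149.3 Ω = 188.2∠-52.5° Ω.

Z = 114.6 - j149.3 Ω = 188.2∠-52.5° Ω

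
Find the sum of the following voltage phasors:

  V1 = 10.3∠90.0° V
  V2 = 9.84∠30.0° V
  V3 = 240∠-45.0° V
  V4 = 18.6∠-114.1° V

Step 1 — Convert each phasor to rectangular form:
  V1 = 10.3·(cos(90.0°) + j·sin(90.0°)) = 0 + j10.3 V
  V2 = 9.84·(cos(30.0°) + j·sin(30.0°)) = 8.522 + j4.92 V
  V3 = 240·(cos(-45.0°) + j·sin(-45.0°)) = 169.7 - j169.7 V
  V4 = 18.6·(cos(-114.1°) + j·sin(-114.1°)) = -7.595 - j16.98 V
Step 2 — Sum components: V_total = 170.6 - j171.5 V.
Step 3 — Convert to polar: |V_total| = 241.9 V, ∠V_total = -45.1°.

V_total = 241.9∠-45.1° V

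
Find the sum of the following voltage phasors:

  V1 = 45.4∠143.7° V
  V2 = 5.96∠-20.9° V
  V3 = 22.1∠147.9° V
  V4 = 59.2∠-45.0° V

Step 1 — Convert each phasor to rectangular form:
  V1 = 45.4·(cos(143.7°) + j·sin(143.7°)) = -36.59 + j26.88 V
  V2 = 5.96·(cos(-20.9°) + j·sin(-20.9°)) = 5.568 - j2.126 V
  V3 = 22.1·(cos(147.9°) + j·sin(147.9°)) = -18.72 + j11.74 V
  V4 = 59.2·(cos(-45.0°) + j·sin(-45.0°)) = 41.86 - j41.86 V
Step 2 — Sum components: V_total = -7.882 - j5.366 V.
Step 3 — Convert to polar: |V_total| = 9.535 V, ∠V_total = -145.8°.

V_total = 9.535∠-145.8° V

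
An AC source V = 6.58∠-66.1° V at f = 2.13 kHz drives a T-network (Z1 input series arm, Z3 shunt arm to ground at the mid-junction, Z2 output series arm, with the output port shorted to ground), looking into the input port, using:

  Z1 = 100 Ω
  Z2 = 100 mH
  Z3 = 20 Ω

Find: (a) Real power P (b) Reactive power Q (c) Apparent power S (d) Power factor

Step 1 — Angular frequency: ω = 2π·f = 2π·2130 = 1.338e+04 rad/s.
Step 2 — Component impedances:
  Z1: Z = R = 100 Ω
  Z2: Z = jωL = j·1.338e+04·0.1 = 0 + j1338 Ω
  Z3: Z = R = 20 Ω
Step 3 — With the output port shorted to ground, the output series arm Z2 runs from the junction to ground; the shunt arm Z3 also runs from the junction to ground. They appear in parallel: Z3 || Z2 = 20 + j0.2988 Ω.
Step 4 — Series with input arm Z1: Z_in = Z1 + (Z3 || Z2) = 120 + j0.2988 Ω = 120∠0.1° Ω.
Step 5 — Source phasor: V = 6.58∠-66.1° V = 2.666 - j6.016 V.
Step 6 — Current: I = V / Z = 0.02209 - j0.05019 A = 0.05484∠-66.2° A.
Step 7 — Complex power: S = V·I* = 0.3608 + j0.0008985 VA.
Step 8 — Real power: P = Re(S) = 0.3608 W.
Step 9 — Reactive power: Q = Im(S) = 0.0008985 VAR.
Step 10 — Apparent power: |S| = 0.3608 VA.
Step 11 — Power factor: PF = P/|S| = 1 (lagging).

(a) P = 0.3608 W  (b) Q = 0.0008985 VAR  (c) S = 0.3608 VA  (d) PF = 1 (lagging)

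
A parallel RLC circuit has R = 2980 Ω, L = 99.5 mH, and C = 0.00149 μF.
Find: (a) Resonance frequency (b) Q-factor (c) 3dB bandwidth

Step 1 — Resonance: ω₀ = 1/√(LC) = 1/√(0.0995·1.49e-09) = 8.213e+04 rad/s.
Step 2 — f₀ = ω₀/(2π) = 1.307e+04 Hz.
Step 3 — Parallel Q: Q = R/(ω₀L) = 2980/(8.213e+04·0.0995) = 0.3647.
Step 4 — Bandwidth: Δω = ω₀/Q = 2.252e+05 rad/s; BW = Δω/(2π) = 3.584e+04 Hz.

(a) f₀ = 1.307e+04 Hz  (b) Q = 0.3647  (c) BW = 3.584e+04 Hz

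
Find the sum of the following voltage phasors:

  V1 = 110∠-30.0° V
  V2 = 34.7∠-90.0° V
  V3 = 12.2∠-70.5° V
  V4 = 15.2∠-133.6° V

Step 1 — Convert each phasor to rectangular form:
  V1 = 110·(cos(-30.0°) + j·sin(-30.0°)) = 95.26 - j55 V
  V2 = 34.7·(cos(-90.0°) + j·sin(-90.0°)) = 0 - j34.7 V
  V3 = 12.2·(cos(-70.5°) + j·sin(-70.5°)) = 4.072 - j11.5 V
  V4 = 15.2·(cos(-133.6°) + j·sin(-133.6°)) = -10.48 - j11.01 V
Step 2 — Sum components: V_total = 88.85 - j112.2 V.
Step 3 — Convert to polar: |V_total| = 143.1 V, ∠V_total = -51.6°.

V_total = 143.1∠-51.6° V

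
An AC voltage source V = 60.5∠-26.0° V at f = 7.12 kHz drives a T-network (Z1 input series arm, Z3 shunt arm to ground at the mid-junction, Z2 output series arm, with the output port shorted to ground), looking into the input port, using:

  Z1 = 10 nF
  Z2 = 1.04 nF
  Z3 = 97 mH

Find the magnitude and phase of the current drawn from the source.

Step 1 — Angular frequency: ω = 2π·f = 2π·7120 = 4.474e+04 rad/s.
Step 2 — Component impedances:
  Z1: Z = 1/(jωC) = -j/(ω·C) = 0 - j2235 Ω
  Z2: Z = 1/(jωC) = -j/(ω·C) = 0 - j2.149e+04 Ω
  Z3: Z = jωL = j·4.474e+04·0.097 = 0 + j4339 Ω
Step 3 — With the output port shorted to ground, the output series arm Z2 runs from the junction to ground; the shunt arm Z3 also runs from the junction to ground. They appear in parallel: Z3 || Z2 = 0 + j5437 Ω.
Step 4 — Series with input arm Z1: Z_in = Z1 + (Z3 || Z2) = 0 + j3202 Ω = 3202∠90.0° Ω.
Step 5 — Source phasor: V = 60.5∠-26.0° V = 54.38 - j26.52 V.
Step 6 — Ohm's law: I = V / Z_total = (54.38 - j26.52) / (0 + j3202) = -0.008283 - j0.01698 A.
Step 7 — Convert to polar: |I| = 0.0189 A, ∠I = -116.0°.

I = 0.0189∠-116.0° A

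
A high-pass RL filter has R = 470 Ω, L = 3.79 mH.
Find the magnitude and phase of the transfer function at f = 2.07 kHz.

Step 1 — Angular frequency: ω = 2π·2070 = 1.301e+04 rad/s.
Step 2 — Transfer function: H(jω) = jωL/(R + jωL).
Step 3 — Numerator jωL = j·49.29; denominator R + jωL = 470 + j49.29.
Step 4 — H = 0.01088 + j0.1037.
Step 5 — Magnitude: |H| = 0.1043 (-19.6 dB); phase: φ = 84.0°.

|H| = 0.1043 (-19.6 dB), φ = 84.0°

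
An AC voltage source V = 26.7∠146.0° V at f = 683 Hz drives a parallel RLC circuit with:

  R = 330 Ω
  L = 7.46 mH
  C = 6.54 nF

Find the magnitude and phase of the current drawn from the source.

Step 1 — Angular frequency: ω = 2π·f = 2π·683 = 4291 rad/s.
Step 2 — Component impedances:
  R: Z = R = 330 Ω
  L: Z = jωL = j·4291·0.00746 = 0 + j32.01 Ω
  C: Z = 1/(jωC) = -j/(ω·C) = 0 - j3.563e+04 Ω
Step 3 — Parallel combination: 1/Z_total = 1/R + 1/L + 1/C; Z_total = 3.082 + j31.74 Ω = 31.89∠84.5° Ω.
Step 4 — Source phasor: V = 26.7∠146.0° V = -22.14 + j14.93 V.
Step 5 — Ohm's law: I = V / Z_total = (-22.14 + j14.93) / (3.082 + j31.74) = 0.3989 + j0.736 A.
Step 6 — Convert to polar: |I| = 0.8372 A, ∠I = 61.5°.

I = 0.8372∠61.5° A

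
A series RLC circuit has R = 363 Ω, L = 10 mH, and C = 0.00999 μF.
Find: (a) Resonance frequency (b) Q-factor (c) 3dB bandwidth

Step 1 — Resonance: ω₀ = 1/√(LC) = 1/√(0.01·9.99e-09) = 1.001e+05 rad/s.
Step 2 — f₀ = ω₀/(2π) = 1.592e+04 Hz.
Step 3 — Series Q: Q = ω₀L/R = 1.001e+05·0.01/363 = 2.756.
Step 4 — Bandwidth: Δω = ω₀/Q = 3.63e+04 rad/s; BW = Δω/(2π) = 5777 Hz.

(a) f₀ = 1.592e+04 Hz  (b) Q = 2.756  (c) BW = 5777 Hz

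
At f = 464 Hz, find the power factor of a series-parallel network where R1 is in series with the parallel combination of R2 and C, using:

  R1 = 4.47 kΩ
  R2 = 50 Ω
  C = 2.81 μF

Step 1 — Angular frequency: ω = 2π·f = 2π·464 = 2915 rad/s.
Step 2 — Component impedances:
  R1: Z = R = 4470 Ω
  R2: Z = R = 50 Ω
  C: Z = 1/(jωC) = -j/(ω·C) = 0 - j122.1 Ω
Step 3 — Parallel branch: R2 || C = 1/(1/R2 + 1/C) = 42.82 - j17.54 Ω.
Step 4 — Series with R1: Z_total = R1 + (R2 || C) = 4513 - j17.54 Ω = 4513∠-0.2° Ω.
Step 5 — Power factor: PF = cos(φ) = Re(Z)/|Z| = 4513/4513 = 1.
Step 6 — Type: Im(Z) = -17.54 ⇒ leading (phase φ = -0.2°).

PF = 1 (leading, φ = -0.2°)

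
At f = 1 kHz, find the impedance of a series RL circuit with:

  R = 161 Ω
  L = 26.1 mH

Step 1 — Angular frequency: ω = 2π·f = 2π·1000 = 6283 rad/s.
Step 2 — Component impedances:
  R: Z = R = 161 Ω
  L: Z = jωL = j·6283·0.0261 = 0 + j164 Ω
Step 3 — Series combination: Z_total = R + L = 161 + j164 Ω = 229.8∠45.5° Ω.

Z = 161 + j164 Ω = 229.8∠45.5° Ω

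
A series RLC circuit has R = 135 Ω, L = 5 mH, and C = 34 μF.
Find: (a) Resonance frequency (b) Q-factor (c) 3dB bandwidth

Step 1 — Resonance condition Im(Z)=0 gives ω₀ = 1/√(LC).
Step 2 — ω₀ = 1/√(0.005·3.4e-05) = 2425 rad/s.
Step 3 — f₀ = ω₀/(2π) = 386 Hz.
Step 4 — Series Q: Q = ω₀L/R = 2425·0.005/135 = 0.08983.
Step 5 — 3dB bandwidth: Δω = ω₀/Q = 2.7e+04 rad/s; BW = Δω/(2π) = 4297 Hz.

(a) f₀ = 386 Hz  (b) Q = 0.08983  (c) BW = 4297 Hz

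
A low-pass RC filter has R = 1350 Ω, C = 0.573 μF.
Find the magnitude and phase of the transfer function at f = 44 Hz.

Step 1 — Angular frequency: ω = 2π·44 = 276.5 rad/s.
Step 2 — Transfer function: H(jω) = 1/(1 + jωRC).
Step 3 — Denominator: 1 + jωRC = 1 + j·276.5·1350·5.73e-07 = 1 + j0.2139.
Step 4 — H = 0.9563 - j0.2045.
Step 5 — Magnitude: |H| = 0.9779 (-0.2 dB); phase: φ = -12.1°.

|H| = 0.9779 (-0.2 dB), φ = -12.1°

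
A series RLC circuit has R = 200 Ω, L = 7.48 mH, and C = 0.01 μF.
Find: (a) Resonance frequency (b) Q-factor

Step 1 — Resonance condition Im(Z)=0 gives ω₀ = 1/√(LC).
Step 2 — ω₀ = 1/√(0.00748·1e-08) = 1.156e+05 rad/s.
Step 3 — f₀ = ω₀/(2π) = 1.84e+04 Hz.
Step 4 — Series Q: Q = ω₀L/R = 1.156e+05·0.00748/200 = 4.324.

(a) f₀ = 1.84e+04 Hz  (b) Q = 4.324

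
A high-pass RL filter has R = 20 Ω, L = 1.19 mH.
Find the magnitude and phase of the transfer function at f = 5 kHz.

Step 1 — Angular frequency: ω = 2π·5000 = 3.142e+04 rad/s.
Step 2 — Transfer function: H(jω) = jωL/(R + jωL).
Step 3 — Numerator jωL = j·37.38; denominator R + jωL = 20 + j37.38.
Step 4 — H = 0.7775 + j0.4159.
Step 5 — Magnitude: |H| = 0.8818 (-1.1 dB); phase: φ = 28.1°.

|H| = 0.8818 (-1.1 dB), φ = 28.1°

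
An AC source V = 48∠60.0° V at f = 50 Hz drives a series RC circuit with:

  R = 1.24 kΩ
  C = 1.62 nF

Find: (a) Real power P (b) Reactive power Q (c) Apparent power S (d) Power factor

Step 1 — Angular frequency: ω = 2π·f = 2π·50 = 314.2 rad/s.
Step 2 — Component impedances:
  R: Z = R = 1240 Ω
  C: Z = 1/(jωC) = -j/(ω·C) = 0 - j1.965e+06 Ω
Step 3 — Series combination: Z_total = R + C = 1240 - j1.965e+06 Ω = 1.965e+06∠-90.0° Ω.
Step 4 — Source phasor: V = 48∠60.0° V = 24 + j41.57 V.
Step 5 — Current: I = V / Z = -2.115e-05 + j1.223e-05 A = 2.443e-05∠150.0° A.
Step 6 — Complex power: S = V·I* = 7.4e-07 - j0.001173 VA.
Step 7 — Real power: P = Re(S) = 7.4e-07 W.
Step 8 — Reactive power: Q = Im(S) = -0.001173 VAR.
Step 9 — Apparent power: |S| = 0.001173 VA.
Step 10 — Power factor: PF = P/|S| = 0.0006311 (leading).

(a) P = 7.4e-07 W  (b) Q = -0.001173 VAR  (c) S = 0.001173 VA  (d) PF = 0.0006311 (leading)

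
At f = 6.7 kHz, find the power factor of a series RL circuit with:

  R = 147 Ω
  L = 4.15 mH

Step 1 — Angular frequency: ω = 2π·f = 2π·6700 = 4.21e+04 rad/s.
Step 2 — Component impedances:
  R: Z = R = 147 Ω
  L: Z = jωL = j·4.21e+04·0.00415 = 0 + j174.7 Ω
Step 3 — Series combination: Z_total = R + L = 147 + j174.7 Ω = 228.3∠49.9° Ω.
Step 4 — Power factor: PF = cos(φ) = Re(Z)/|Z| = 147/228.32 = 0.6438.
Step 5 — Type: Im(Z) = 174.7 ⇒ lagging (phase φ = 49.9°).

PF = 0.6438 (lagging, φ = 49.9°)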